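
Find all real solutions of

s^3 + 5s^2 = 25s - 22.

s = -8.3218 or s = 1.3218 or s = 2

Rearrange: s^3 + 5s^2 - 25s + 22 = 0.
Possible rational roots are divisors of 22. Testing s = 2 gives 0, so (s - 2) is a factor.
Divide: s^3 + 5s^2 - 25s + 22 = (s - 2)(s^2 + 7s - 11).
Apply the quadratic formula to s^2 + 7s - 11 = 0: s = (-7 +/- sqrt(93))/2, i.e. s ~= 1.3218 or s ~= -8.3218.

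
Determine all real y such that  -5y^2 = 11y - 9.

y = -2.8349 or y = 0.6349

Rearrange to standard form: -5y^2 - 11y + 9 = 0.
Discriminant: (-11)^2 - 4*(-5)*9 = 301.
Quadratic formula: y = (11 +/- sqrt(301)) / (-10).
So y = -sqrt(301)/10 - 11/10 ~= -2.8349 or y = -11/10 + sqrt(301)/10 ~= 0.6349.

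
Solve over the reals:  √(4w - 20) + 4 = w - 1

w = 5 or w = 9

Isolate the radical: √(4w - 20) = w - 5.
Square both sides: 4w - 20 = (w - 5)².
Expand and rearrange: w² - 14w + 45 = 0.
Solving gives w = 9 or w = 5.
Check each candidate in the original equation:
  w = 9: √(16) = 4, while w - 5 = 4 — valid.
  w = 5: √(0) = 0, while w - 5 = 0 — valid.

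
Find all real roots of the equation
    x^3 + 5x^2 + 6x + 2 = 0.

x = -3.4142 or x = -1 or x = -0.5858

Possible rational roots are divisors of 2. Testing x = -1 gives 0, so (x + 1) is a factor.
Divide: x^3 + 5x^2 + 6x + 2 = (x + 1)(x^2 + 4x + 2).
Apply the quadratic formula to x^2 + 4x + 2 = 0: x = (-4 +/- sqrt(8))/2, i.e. x ~= -0.5858 or x ~= -3.4142.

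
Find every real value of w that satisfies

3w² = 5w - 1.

w = 0.2324 or w = 1.4343

Rearrange to standard form: 3w² - 5w + 1 = 0.
Discriminant: (-5)² − 4·3·1 = 13.
Quadratic formula: w = (5 ± √13) / 6.
So w = √(13)/6 + 5/6 ≈ 1.4343 or w = 5/6 - √(13)/6 ≈ 0.2324.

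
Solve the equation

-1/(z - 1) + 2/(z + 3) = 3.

Multiply both sides by (z - 1)(z + 3):
-(z + 3) + 2(z - 1) = 3(z - 1)(z + 3).
Expand and collect terms: 3z² + 5z - 4 = 0.
By the quadratic formula, z = (-5 ± √73) / 6, so z ≈ 0.5907 or z ≈ -2.2573.
Neither value makes a denominator zero (z ≠ 1, z ≠ -3), so both are valid.

z = -2.2573 or z = 0.5907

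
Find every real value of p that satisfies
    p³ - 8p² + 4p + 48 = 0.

p = -2 or p = 4 or p = 6

Possible rational roots are divisors of 48. Testing p = 4 gives 0, so (p - 4) is a factor.
Divide: p³ - 8p² + 4p + 48 = (p - 4)(p² - 4p - 12).
Factor the quadratic: p = 6 or p = -2.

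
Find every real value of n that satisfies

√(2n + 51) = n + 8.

n = -1

Square both sides: 2n + 51 = (n + 8)².
Expand and rearrange: n² + 14n + 13 = 0.
Solving gives n = -1 or n = -13.
Check each candidate in the original equation:
  n = -1: √(49) = 7, while n + 8 = 7 — valid.
  n = -13: √(25) = 5, while n + 8 = -5 — extraneous.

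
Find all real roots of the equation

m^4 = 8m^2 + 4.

m = -2.9107 or m = 2.9107

Let u = m^2. The equation becomes u^2 - 8u - 4 = 0.
By the quadratic formula, u = 4 + 2*sqrt(5) or u = 4 - 2*sqrt(5).
m^2 = 4 + 2*sqrt(5) gives m = +/-sqrt(4 + 2*sqrt(5)) ~= +/-2.9107.
m^2 = 4 - 2*sqrt(5) < 0 has no real solution.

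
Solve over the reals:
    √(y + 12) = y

Square both sides: y + 12 = (y)².
Expand and rearrange: y² - y - 12 = 0.
Solving gives y = 4 or y = -3.
Check each candidate in the original equation:
  y = 4: √(16) = 4, while y = 4 — valid.
  y = -3: √(9) = 3, while y = -3 — extraneous.

y = 4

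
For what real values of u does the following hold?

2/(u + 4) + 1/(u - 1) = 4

u = -3.5262 or u = 1.2762

Multiply both sides by (u + 4)(u - 1):
2(u - 1) + (u + 4) = 4(u + 4)(u - 1).
Expand and collect terms: 4u² + 9u - 18 = 0.
By the quadratic formula, u = (-9 ± √369) / 8, so u ≈ 1.2762 or u ≈ -3.5262.
Neither value makes a denominator zero (u ≠ -4, u ≠ 1), so both are valid.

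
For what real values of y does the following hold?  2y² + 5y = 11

y = -3.9075 or y = 1.4075

Rearrange to standard form: 2y² + 5y - 11 = 0.
Discriminant: (5)² − 4·2·(-11) = 113.
Quadratic formula: y = (-5 ± √113) / 4.
So y = -5/4 + √(113)/4 ≈ 1.4075 or y = -√(113)/4 - 5/4 ≈ -3.9075.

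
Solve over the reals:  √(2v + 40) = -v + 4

v = -2

Square both sides: 2v + 40 = (-v + 4)².
Expand and rearrange: v² - 10v - 24 = 0.
Solving gives v = 12 or v = -2.
Check each candidate in the original equation:
  v = 12: √(64) = 8, while -v + 4 = -8 — extraneous.
  v = -2: √(36) = 6, while -v + 4 = 6 — valid.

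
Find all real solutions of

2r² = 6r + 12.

Rearrange to standard form: 2r² - 6r - 12 = 0.
Discriminant: (-6)² − 4·2·(-12) = 132.
Quadratic formula: r = (6 ± √132) / 4.
So r = 3/2 + √(33)/2 ≈ 4.3723 or r = 3/2 - √(33)/2 ≈ -1.3723.

r = -1.3723 or r = 4.3723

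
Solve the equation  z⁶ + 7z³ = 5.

Let u = z³. The equation becomes u² + 7u - 5 = 0.
By the quadratic formula, u = -7/2 + √(69)/2 or u = -√(69)/2 - 7/2.
z³ = -7/2 + √(69)/2 gives z = ∛(-7/2 + √(69)/2) ≈ 0.8677.
z³ = -√(69)/2 - 7/2 gives z = -∛(7/2 + √(69)/2) ≈ -1.9707.

z = -1.9707 or z = 0.8677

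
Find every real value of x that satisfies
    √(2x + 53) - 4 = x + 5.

Isolate the radical: √(2x + 53) = x + 9.
Square both sides: 2x + 53 = (x + 9)².
Expand and rearrange: x² + 16x + 28 = 0.
Solving gives x = -2 or x = -14.
Check each candidate in the original equation:
  x = -2: √(49) = 7, while x + 9 = 7 — valid.
  x = -14: √(25) = 5, while x + 9 = -5 — extraneous.

x = -2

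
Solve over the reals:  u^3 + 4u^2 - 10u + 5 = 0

u = -5.8541 or u = 0.8541 or u = 1

Possible rational roots are divisors of 5. Testing u = 1 gives 0, so (u - 1) is a factor.
Divide: u^3 + 4u^2 - 10u + 5 = (u - 1)(u^2 + 5u - 5).
Apply the quadratic formula to u^2 + 5u - 5 = 0: u = (-5 +/- sqrt(45))/2, i.e. u ~= 0.8541 or u ~= -5.8541.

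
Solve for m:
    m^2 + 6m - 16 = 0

m = -8 or m = 2

Factor: (m + 8)(m - 2) = 0.
So m = -8 or m = 2.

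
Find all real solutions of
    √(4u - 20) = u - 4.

u = 6

Square both sides: 4u - 20 = (u - 4)².
Expand and rearrange: u² - 12u + 36 = 0.
This gives the repeated root u = 6.
Check in the original equation:
  u = 6: √(4) = 2, while u - 4 = 2 — valid.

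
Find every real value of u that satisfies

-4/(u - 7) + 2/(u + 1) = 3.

Multiply both sides by (u - 7)(u + 1):
-4(u + 1) + 2(u - 7) = 3(u - 7)(u + 1).
Expand and collect terms: 3u^2 - 16u - 3 = 0.
By the quadratic formula, u = (16 +/- sqrt(292)) / 6, so u ~= 5.5147 or u ~= -0.1813.
Neither value makes a denominator zero (u != 7, u != -1), so both are valid.

u = -0.1813 or u = 5.5147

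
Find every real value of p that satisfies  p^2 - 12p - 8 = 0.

p = -0.6332 or p = 12.6332

Discriminant: (-12)^2 - 4*1*(-8) = 176.
Quadratic formula: p = (12 +/- sqrt(176)) / 2.
So p = 6 + 2*sqrt(11) ~= 12.6332 or p = 6 - 2*sqrt(11) ~= -0.6332.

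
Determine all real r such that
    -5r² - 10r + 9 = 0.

r = -2.6733 or r = 0.6733

Discriminant: (-10)² − 4·(-5)·9 = 280.
Quadratic formula: r = (10 ± √280) / (-10).
So r = -√(70)/5 - 1 ≈ -2.6733 or r = -1 + √(70)/5 ≈ 0.6733.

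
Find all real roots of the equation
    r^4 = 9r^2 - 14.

r = -2.6458 or r = -1.4142 or r = 1.4142 or r = 2.6458

Let u = r^2. The equation becomes u^2 - 9u + 14 = 0.
Factor: (u - 2)(u - 7) = 0, so u = 2 or u = 7.
r^2 = 2 gives r = +/-sqrt(2) ~= +/-1.4142.
r^2 = 7 gives r = +/-sqrt(7) ~= +/-2.6458.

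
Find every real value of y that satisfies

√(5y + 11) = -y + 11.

Square both sides: 5y + 11 = (-y + 11)².
Expand and rearrange: y² - 27y + 110 = 0.
Solving gives y = 22 or y = 5.
Check each candidate in the original equation:
  y = 22: √(121) = 11, while -y + 11 = -11 — extraneous.
  y = 5: √(36) = 6, while -y + 11 = 6 — valid.

y = 5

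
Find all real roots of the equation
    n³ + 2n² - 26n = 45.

Rearrange: n³ + 2n² - 26n - 45 = 0.
Possible rational roots are divisors of -45. Testing n = 5 gives 0, so (n - 5) is a factor.
Divide: n³ + 2n² - 26n - 45 = (n - 5)(n² + 7n + 9).
Apply the quadratic formula to n² + 7n + 9 = 0: n = (-7 ± √13)/2, i.e. n ≈ -1.6972 or n ≈ -5.3028.

n = -5.3028 or n = -1.6972 or n = 5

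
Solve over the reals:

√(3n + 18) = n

n = 6

Square both sides: 3n + 18 = (n)².
Expand and rearrange: n² - 3n - 18 = 0.
Solving gives n = 6 or n = -3.
Check each candidate in the original equation:
  n = 6: √(36) = 6, while n = 6 — valid.
  n = -3: √(9) = 3, while n = -3 — extraneous.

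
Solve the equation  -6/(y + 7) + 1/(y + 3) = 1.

Multiply both sides by (y + 7)(y + 3):
-6(y + 3) + (y + 7) = (y + 7)(y + 3).
Expand and collect terms: y² + 15y + 32 = 0.
By the quadratic formula, y = (-15 ± √97) / 2, so y ≈ -2.5756 or y ≈ -12.4244.
Neither value makes a denominator zero (y ≠ -7, y ≠ -3), so both are valid.

y = -12.4244 or y = -2.5756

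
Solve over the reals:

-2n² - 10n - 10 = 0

Discriminant: (-10)² − 4·(-2)·(-10) = 20.
Quadratic formula: n = (10 ± √20) / (-4).
So n = -5/2 - √(5)/2 ≈ -3.618 or n = -5/2 + √(5)/2 ≈ -1.382.

n = -3.618 or n = -1.382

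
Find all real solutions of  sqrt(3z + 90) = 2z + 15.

Square both sides: 3z + 90 = (2z + 15)^2.
Expand and rearrange: 4z^2 + 57z + 135 = 0.
Solving gives z = -3 or z = -11.25.
Check each candidate in the original equation:
  z = -3: sqrt(81) = 9, while 2z + 15 = 9 — valid.
  z = -11.25: sqrt(56.25) = 7.5, while 2z + 15 = -7.5 — extraneous.

z = -3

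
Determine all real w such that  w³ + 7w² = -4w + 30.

w = -5 or w = -3.6458 or w = 1.6458

Rearrange: w³ + 7w² + 4w - 30 = 0.
Possible rational roots are divisors of -30. Testing w = -5 gives 0, so (w + 5) is a factor.
Divide: w³ + 7w² + 4w - 30 = (w + 5)(w² + 2w - 6).
Apply the quadratic formula to w² + 2w - 6 = 0: w = (-2 ± √28)/2, i.e. w ≈ 1.6458 or w ≈ -3.6458.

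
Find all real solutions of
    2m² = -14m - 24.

m = -4 or m = -3

Bring every term to one side: 2m² + 14m + 24 = 0.
Factor: 2(m + 4)(m + 3) = 0.
So m = -4 or m = -3.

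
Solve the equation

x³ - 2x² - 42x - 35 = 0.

Possible rational roots are divisors of -35. Testing x = -5 gives 0, so (x + 5) is a factor.
Divide: x³ - 2x² - 42x - 35 = (x + 5)(x² - 7x - 7).
Apply the quadratic formula to x² - 7x - 7 = 0: x = (7 ± √77)/2, i.e. x ≈ 7.8875 or x ≈ -0.8875.

x = -5 or x = -0.8875 or x = 7.8875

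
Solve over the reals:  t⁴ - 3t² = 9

Let u = t². The equation becomes u² - 3u - 9 = 0.
By the quadratic formula, u = 3/2 + 3·√(5)/2 or u = 3/2 - 3·√(5)/2.
t² = 3/2 + 3·√(5)/2 gives t = ±√(3/2 + 3·√(5)/2) ≈ ±2.2032.
t² = 3/2 - 3·√(5)/2 < 0 has no real solution.

t = -2.2032 or t = 2.2032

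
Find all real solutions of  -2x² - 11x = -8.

x = -6.1504 or x = 0.6504

Rearrange to standard form: -2x² - 11x + 8 = 0.
Discriminant: (-11)² − 4·(-2)·8 = 185.
Quadratic formula: x = (11 ± √185) / (-4).
So x = -√(185)/4 - 11/4 ≈ -6.1504 or x = -11/4 + √(185)/4 ≈ 0.6504.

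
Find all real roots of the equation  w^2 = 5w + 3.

Rearrange to standard form: w^2 - 5w - 3 = 0.
Discriminant: (-5)^2 - 4*1*(-3) = 37.
Quadratic formula: w = (5 +/- sqrt(37)) / 2.
So w = 5/2 + sqrt(37)/2 ~= 5.5414 or w = 5/2 - sqrt(37)/2 ~= -0.5414.

w = -0.5414 or w = 5.5414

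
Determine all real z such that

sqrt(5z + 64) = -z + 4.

z = -3

Square both sides: 5z + 64 = (-z + 4)^2.
Expand and rearrange: z^2 - 13z - 48 = 0.
Solving gives z = 16 or z = -3.
Check each candidate in the original equation:
  z = 16: sqrt(144) = 12, while -z + 4 = -12 — extraneous.
  z = -3: sqrt(49) = 7, while -z + 4 = 7 — valid.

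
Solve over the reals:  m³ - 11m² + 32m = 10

m = 0.3542 or m = 5 or m = 5.6458

Rearrange: m³ - 11m² + 32m - 10 = 0.
Possible rational roots are divisors of -10. Testing m = 5 gives 0, so (m - 5) is a factor.
Divide: m³ - 11m² + 32m - 10 = (m - 5)(m² - 6m + 2).
Apply the quadratic formula to m² - 6m + 2 = 0: m = (6 ± √28)/2, i.e. m ≈ 5.6458 or m ≈ 0.3542.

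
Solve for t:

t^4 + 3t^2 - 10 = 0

t = -1.4142 or t = 1.4142

Let u = t^2. The equation becomes u^2 + 3u - 10 = 0.
Factor: (u - 2)(u + 5) = 0, so u = 2 or u = -5.
t^2 = 2 gives t = +/-sqrt(2) ~= +/-1.4142.
t^2 = -5 < 0 has no real solution.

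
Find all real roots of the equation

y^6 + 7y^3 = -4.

y = -1.854 or y = -0.8562

Let u = y^3. The equation becomes u^2 + 7u + 4 = 0.
By the quadratic formula, u = -7/2 + sqrt(33)/2 or u = -7/2 - sqrt(33)/2.
y^3 = -7/2 + sqrt(33)/2 gives y = -(7/2 - sqrt(33)/2)^(1/3) ~= -0.8562.
y^3 = -7/2 - sqrt(33)/2 gives y = -(sqrt(33)/2 + 7/2)^(1/3) ~= -1.854.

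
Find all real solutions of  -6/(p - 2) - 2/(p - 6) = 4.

p = 0.3542 or p = 5.6458

Multiply both sides by (p - 2)(p - 6):
-6(p - 6) - 2(p - 2) = 4(p - 2)(p - 6).
Expand and collect terms: 4p² - 24p + 8 = 0.
By the quadratic formula, p = (24 ± √448) / 8, so p ≈ 5.6458 or p ≈ 0.3542.
Neither value makes a denominator zero (p ≠ 2, p ≠ 6), so both are valid.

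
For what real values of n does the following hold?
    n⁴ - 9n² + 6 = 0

n = -2.8766 or n = -0.8515 or n = 0.8515 or n = 2.8766

Let u = n². The equation becomes u² - 9u + 6 = 0.
By the quadratic formula, u = √(57)/2 + 9/2 or u = 9/2 - √(57)/2.
n² = √(57)/2 + 9/2 gives n = ±√(√(57)/2 + 9/2) ≈ ±2.8766.
n² = 9/2 - √(57)/2 gives n = ±√(9/2 - √(57)/2) ≈ ±0.8515.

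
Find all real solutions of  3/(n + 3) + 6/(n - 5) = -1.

Multiply both sides by (n + 3)(n - 5):
3(n - 5) + 6(n + 3) = -(n + 3)(n - 5).
Expand and collect terms: -n^2 - 7n + 12 = 0.
By the quadratic formula, n = (7 +/- sqrt(97)) / -2, so n ~= -8.4244 or n ~= 1.4244.
Neither value makes a denominator zero (n != -3, n != 5), so both are valid.

n = -8.4244 or n = 1.4244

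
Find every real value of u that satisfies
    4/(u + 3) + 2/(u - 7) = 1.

u = 0.101 or u = 9.899

Multiply both sides by (u + 3)(u - 7):
4(u - 7) + 2(u + 3) = (u + 3)(u - 7).
Expand and collect terms: u² - 10u + 1 = 0.
By the quadratic formula, u = (10 ± √96) / 2, so u ≈ 9.899 or u ≈ 0.101.
Neither value makes a denominator zero (u ≠ -3, u ≠ 7), so both are valid.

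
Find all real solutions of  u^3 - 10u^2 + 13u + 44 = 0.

Possible rational roots are divisors of 44. Testing u = 4 gives 0, so (u - 4) is a factor.
Divide: u^3 - 10u^2 + 13u + 44 = (u - 4)(u^2 - 6u - 11).
Apply the quadratic formula to u^2 - 6u - 11 = 0: u = (6 +/- sqrt(80))/2, i.e. u ~= 7.4721 or u ~= -1.4721.

u = -1.4721 or u = 4 or u = 7.4721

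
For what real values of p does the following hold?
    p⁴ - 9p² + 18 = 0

p = -2.4495 or p = -1.7321 or p = 1.7321 or p = 2.4495

Let u = p². The equation becomes u² - 9u + 18 = 0.
Factor: (u - 6)(u - 3) = 0, so u = 6 or u = 3.
p² = 6 gives p = ±√(6) ≈ ±2.4495.
p² = 3 gives p = ±√(3) ≈ ±1.7321.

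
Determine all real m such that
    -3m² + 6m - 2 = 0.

m = 0.4226 or m = 1.5774

Discriminant: (6)² − 4·(-3)·(-2) = 12.
Quadratic formula: m = (-6 ± √12) / (-6).
So m = 1 - √(3)/3 ≈ 0.4226 or m = √(3)/3 + 1 ≈ 1.5774.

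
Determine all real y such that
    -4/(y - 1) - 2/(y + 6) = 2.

y = -7.3166 or y = -0.6834

Multiply both sides by (y - 1)(y + 6):
-4(y + 6) - 2(y - 1) = 2(y - 1)(y + 6).
Expand and collect terms: 2y² + 16y + 10 = 0.
By the quadratic formula, y = (-16 ± √176) / 4, so y ≈ -0.6834 or y ≈ -7.3166.
Neither value makes a denominator zero (y ≠ 1, y ≠ -6), so both are valid.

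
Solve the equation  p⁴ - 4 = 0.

Let u = p². The equation becomes u² - 4 = 0.
Factor: (u + 2)(u - 2) = 0, so u = -2 or u = 2.
p² = -2 < 0 has no real solution.
p² = 2 gives p = ±√(2) ≈ ±1.4142.

p = -1.4142 or p = 1.4142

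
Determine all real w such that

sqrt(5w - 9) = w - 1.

Square both sides: 5w - 9 = (w - 1)^2.
Expand and rearrange: w^2 - 7w + 10 = 0.
Solving gives w = 5 or w = 2.
Check each candidate in the original equation:
  w = 5: sqrt(16) = 4, while w - 1 = 4 — valid.
  w = 2: sqrt(1) = 1, while w - 1 = 1 — valid.

w = 2 or w = 5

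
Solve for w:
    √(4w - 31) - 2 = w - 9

Isolate the radical: √(4w - 31) = w - 7.
Square both sides: 4w - 31 = (w - 7)².
Expand and rearrange: w² - 18w + 80 = 0.
Solving gives w = 10 or w = 8.
Check each candidate in the original equation:
  w = 10: √(9) = 3, while w - 7 = 3 — valid.
  w = 8: √(1) = 1, while w - 7 = 1 — valid.

w = 8 or w = 10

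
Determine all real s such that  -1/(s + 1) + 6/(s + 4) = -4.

s = -5.4197 or s = -0.8303

Multiply both sides by (s + 1)(s + 4):
-(s + 4) + 6(s + 1) = -4(s + 1)(s + 4).
Expand and collect terms: -4s² - 25s - 18 = 0.
By the quadratic formula, s = (25 ± √337) / -8, so s ≈ -5.4197 or s ≈ -0.8303.
Neither value makes a denominator zero (s ≠ -1, s ≠ -4), so both are valid.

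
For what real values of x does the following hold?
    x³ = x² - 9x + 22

x = 2

Rearrange: x³ - x² + 9x - 22 = 0.
Possible rational roots are divisors of -22. Testing x = 2 gives 0, so (x - 2) is a factor.
Divide: x³ - x² + 9x - 22 = (x - 2)(x² + x + 11).
The quadratic x² + x + 11 has discriminant -43 < 0, so no further real roots.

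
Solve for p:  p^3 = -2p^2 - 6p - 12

p = -2

Rearrange: p^3 + 2p^2 + 6p + 12 = 0.
Possible rational roots are divisors of 12. Testing p = -2 gives 0, so (p + 2) is a factor.
Divide: p^3 + 2p^2 + 6p + 12 = (p + 2)(p^2 + 6).
The quadratic p^2 + 6 has discriminant -24 < 0, so no further real roots.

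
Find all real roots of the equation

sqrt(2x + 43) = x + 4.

Square both sides: 2x + 43 = (x + 4)^2.
Expand and rearrange: x^2 + 6x - 27 = 0.
Solving gives x = 3 or x = -9.
Check each candidate in the original equation:
  x = 3: sqrt(49) = 7, while x + 4 = 7 — valid.
  x = -9: sqrt(25) = 5, while x + 4 = -5 — extraneous.

x = 3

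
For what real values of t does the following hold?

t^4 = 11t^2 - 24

Let u = t^2. The equation becomes u^2 - 11u + 24 = 0.
Factor: (u - 8)(u - 3) = 0, so u = 8 or u = 3.
t^2 = 8 gives t = +/-2*sqrt(2) ~= +/-2.8284.
t^2 = 3 gives t = +/-sqrt(3) ~= +/-1.7321.

t = -2.8284 or t = -1.7321 or t = 1.7321 or t = 2.8284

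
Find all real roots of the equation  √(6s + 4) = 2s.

s = 2

Square both sides: 6s + 4 = (2s)².
Expand and rearrange: 4s² - 6s - 4 = 0.
Solving gives s = 2 or s = -0.5.
Check each candidate in the original equation:
  s = 2: √(16) = 4, while 2s = 4 — valid.
  s = -0.5: √(1) = 1, while 2s = -1 — extraneous.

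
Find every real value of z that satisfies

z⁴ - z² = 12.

z = -2 or z = 2

Let u = z². The equation becomes u² - u - 12 = 0.
Factor: (u + 3)(u - 4) = 0, so u = -3 or u = 4.
z² = -3 < 0 has no real solution.
z² = 4 gives z = ±2.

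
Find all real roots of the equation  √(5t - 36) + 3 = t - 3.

Isolate the radical: √(5t - 36) = t - 6.
Square both sides: 5t - 36 = (t - 6)².
Expand and rearrange: t² - 17t + 72 = 0.
Solving gives t = 9 or t = 8.
Check each candidate in the original equation:
  t = 9: √(9) = 3, while t - 6 = 3 — valid.
  t = 8: √(4) = 2, while t - 6 = 2 — valid.

t = 8 or t = 9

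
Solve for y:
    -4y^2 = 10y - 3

y = -2.7707 or y = 0.2707

Rearrange to standard form: -4y^2 - 10y + 3 = 0.
Discriminant: (-10)^2 - 4*(-4)*3 = 148.
Quadratic formula: y = (10 +/- sqrt(148)) / (-8).
So y = -sqrt(37)/4 - 5/4 ~= -2.7707 or y = -5/4 + sqrt(37)/4 ~= 0.2707.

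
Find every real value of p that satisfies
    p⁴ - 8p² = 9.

p = -3 or p = 3

Let u = p². The equation becomes u² - 8u - 9 = 0.
Factor: (u + 1)(u - 9) = 0, so u = -1 or u = 9.
p² = -1 < 0 has no real solution.
p² = 9 gives p = ±3.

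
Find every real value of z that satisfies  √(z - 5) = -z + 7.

Square both sides: z - 5 = (-z + 7)².
Expand and rearrange: z² - 15z + 54 = 0.
Solving gives z = 9 or z = 6.
Check each candidate in the original equation:
  z = 9: √(4) = 2, while -z + 7 = -2 — extraneous.
  z = 6: √(1) = 1, while -z + 7 = 1 — valid.

z = 6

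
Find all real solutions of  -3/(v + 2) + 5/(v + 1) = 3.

v = -2.4684 or v = 0.135

Multiply both sides by (v + 2)(v + 1):
-3(v + 1) + 5(v + 2) = 3(v + 2)(v + 1).
Expand and collect terms: 3v² + 7v - 1 = 0.
By the quadratic formula, v = (-7 ± √61) / 6, so v ≈ 0.135 or v ≈ -2.4684.
Neither value makes a denominator zero (v ≠ -2, v ≠ -1), so both are valid.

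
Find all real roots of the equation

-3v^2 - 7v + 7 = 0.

Discriminant: (-7)^2 - 4*(-3)*7 = 133.
Quadratic formula: v = (7 +/- sqrt(133)) / (-6).
So v = -sqrt(133)/6 - 7/6 ~= -3.0888 or v = -7/6 + sqrt(133)/6 ~= 0.7554.

v = -3.0888 or v = 0.7554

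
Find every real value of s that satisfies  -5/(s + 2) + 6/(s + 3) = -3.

Multiply both sides by (s + 2)(s + 3):
-5(s + 3) + 6(s + 2) = -3(s + 2)(s + 3).
Expand and collect terms: -3s^2 - 16s - 15 = 0.
By the quadratic formula, s = (16 +/- sqrt(76)) / -6, so s ~= -4.1196 or s ~= -1.2137.
Neither value makes a denominator zero (s != -2, s != -3), so both are valid.

s = -4.1196 or s = -1.2137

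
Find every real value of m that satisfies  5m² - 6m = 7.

m = -0.7266 or m = 1.9266

Rearrange to standard form: 5m² - 6m - 7 = 0.
Discriminant: (-6)² − 4·5·(-7) = 176.
Quadratic formula: m = (6 ± √176) / 10.
So m = 3/5 + 2·√(11)/5 ≈ 1.9266 or m = 3/5 - 2·√(11)/5 ≈ -0.7266.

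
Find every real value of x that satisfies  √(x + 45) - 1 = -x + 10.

Isolate the radical: √(x + 45) = -x + 11.
Square both sides: x + 45 = (-x + 11)².
Expand and rearrange: x² - 23x + 76 = 0.
Solving gives x = 19 or x = 4.
Check each candidate in the original equation:
  x = 19: √(64) = 8, while -x + 11 = -8 — extraneous.
  x = 4: √(49) = 7, while -x + 11 = 7 — valid.

x = 4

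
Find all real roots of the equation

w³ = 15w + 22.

w = -2.4641 or w = -2 or w = 4.4641

Rearrange: w³ - 15w - 22 = 0.
Possible rational roots are divisors of -22. Testing w = -2 gives 0, so (w + 2) is a factor.
Divide: w³ - 15w - 22 = (w + 2)(w² - 2w - 11).
Apply the quadratic formula to w² - 2w - 11 = 0: w = (2 ± √48)/2, i.e. w ≈ 4.4641 or w ≈ -2.4641.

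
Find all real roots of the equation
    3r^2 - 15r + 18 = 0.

Factor: 3(r - 3)(r - 2) = 0.
So r = 3 or r = 2.

r = 2 or r = 3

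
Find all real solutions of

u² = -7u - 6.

Bring every term to one side: u² + 7u + 6 = 0.
Factor: (u + 6)(u + 1) = 0.
So u = -6 or u = -1.

u = -6 or u = -1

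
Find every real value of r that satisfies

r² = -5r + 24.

r = -8 or r = 3

Bring every term to one side: r² + 5r - 24 = 0.
Factor: (r + 8)(r - 3) = 0.
So r = -8 or r = 3.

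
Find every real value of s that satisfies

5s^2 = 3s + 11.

Rearrange to standard form: 5s^2 - 3s - 11 = 0.
Discriminant: (-3)^2 - 4*5*(-11) = 229.
Quadratic formula: s = (3 +/- sqrt(229)) / 10.
So s = 3/10 + sqrt(229)/10 ~= 1.8133 or s = 3/10 - sqrt(229)/10 ~= -1.2133.

s = -1.2133 or s = 1.8133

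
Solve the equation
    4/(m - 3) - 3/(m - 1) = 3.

m = 0.3333 or m = 4

Multiply both sides by (m - 3)(m - 1):
4(m - 1) - 3(m - 3) = 3(m - 3)(m - 1).
Expand and collect terms: 3m^2 - 13m + 4 = 0.
Factor or apply the quadratic formula: m = 4 or m = 0.3333.
Neither value makes a denominator zero (m != 3, m != 1), so both are valid.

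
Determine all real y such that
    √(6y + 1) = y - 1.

Square both sides: 6y + 1 = (y - 1)².
Expand and rearrange: y² - 8y = 0.
Solving gives y = 8 or y = 0.
Check each candidate in the original equation:
  y = 8: √(49) = 7, while y - 1 = 7 — valid.
  y = 0: √(1) = 1, while y - 1 = -1 — extraneous.

y = 8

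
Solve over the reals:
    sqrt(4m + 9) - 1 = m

m = 4

Isolate the radical: sqrt(4m + 9) = m + 1.
Square both sides: 4m + 9 = (m + 1)^2.
Expand and rearrange: m^2 - 2m - 8 = 0.
Solving gives m = 4 or m = -2.
Check each candidate in the original equation:
  m = 4: sqrt(25) = 5, while m + 1 = 5 — valid.
  m = -2: sqrt(1) = 1, while m + 1 = -1 — extraneous.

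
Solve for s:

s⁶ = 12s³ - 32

s = 1.5874 or s = 2

Let u = s³. The equation becomes u² - 12u + 32 = 0.
Factor: (u - 8)(u - 4) = 0, so u = 8 or u = 4.
s³ = 8 gives s = 2.
s³ = 4 gives s = ∛(4) ≈ 1.5874.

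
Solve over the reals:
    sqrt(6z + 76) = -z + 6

Square both sides: 6z + 76 = (-z + 6)^2.
Expand and rearrange: z^2 - 18z - 40 = 0.
Solving gives z = 20 or z = -2.
Check each candidate in the original equation:
  z = 20: sqrt(196) = 14, while -z + 6 = -14 — extraneous.
  z = -2: sqrt(64) = 8, while -z + 6 = 8 — valid.

z = -2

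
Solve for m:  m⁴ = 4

m = -1.4142 or m = 1.4142

Let u = m². The equation becomes u² - 4 = 0.
Factor: (u + 2)(u - 2) = 0, so u = -2 or u = 2.
m² = -2 < 0 has no real solution.
m² = 2 gives m = ±√(2) ≈ ±1.4142.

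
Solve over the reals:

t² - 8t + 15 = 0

t = 3 or t = 5

Factor: (t - 5)(t - 3) = 0.
So t = 5 or t = 3.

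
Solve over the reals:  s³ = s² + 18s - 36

Rearrange: s³ - s² - 18s + 36 = 0.
Possible rational roots are divisors of 36. Testing s = 3 gives 0, so (s - 3) is a factor.
Divide: s³ - s² - 18s + 36 = (s - 3)(s² + 2s - 12).
Apply the quadratic formula to s² + 2s - 12 = 0: s = (-2 ± √52)/2, i.e. s ≈ 2.6056 or s ≈ -4.6056.

s = -4.6056 or s = 2.6056 or s = 3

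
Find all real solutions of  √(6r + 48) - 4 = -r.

Isolate the radical: √(6r + 48) = -r + 4.
Square both sides: 6r + 48 = (-r + 4)².
Expand and rearrange: r² - 14r - 32 = 0.
Solving gives r = 16 or r = -2.
Check each candidate in the original equation:
  r = 16: √(144) = 12, while -r + 4 = -12 — extraneous.
  r = -2: √(36) = 6, while -r + 4 = 6 — valid.

r = -2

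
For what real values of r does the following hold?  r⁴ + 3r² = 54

Let u = r². The equation becomes u² + 3u - 54 = 0.
Factor: (u + 9)(u - 6) = 0, so u = -9 or u = 6.
r² = -9 < 0 has no real solution.
r² = 6 gives r = ±√(6) ≈ ±2.4495.

r = -2.4495 or r = 2.4495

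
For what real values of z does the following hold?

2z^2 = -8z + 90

z = -9 or z = 5

Bring every term to one side: 2z^2 + 8z - 90 = 0.
Factor: 2(z - 5)(z + 9) = 0.
So z = 5 or z = -9.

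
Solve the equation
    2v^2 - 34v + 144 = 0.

v = 8 or v = 9

Factor: 2(v - 8)(v - 9) = 0.
So v = 8 or v = 9.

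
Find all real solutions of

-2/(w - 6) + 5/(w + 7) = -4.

w = -8.2075 or w = 6.4575

Multiply both sides by (w - 6)(w + 7):
-2(w + 7) + 5(w - 6) = -4(w - 6)(w + 7).
Expand and collect terms: -4w² - 7w + 212 = 0.
By the quadratic formula, w = (7 ± √3441) / -8, so w ≈ -8.2075 or w ≈ 6.4575.
Neither value makes a denominator zero (w ≠ 6, w ≠ -7), so both are valid.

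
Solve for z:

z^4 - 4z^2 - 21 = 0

z = -2.6458 or z = 2.6458

Let u = z^2. The equation becomes u^2 - 4u - 21 = 0.
Factor: (u - 7)(u + 3) = 0, so u = 7 or u = -3.
z^2 = 7 gives z = +/-sqrt(7) ~= +/-2.6458.
z^2 = -3 < 0 has no real solution.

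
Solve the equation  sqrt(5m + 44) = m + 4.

m = 4

Square both sides: 5m + 44 = (m + 4)^2.
Expand and rearrange: m^2 + 3m - 28 = 0.
Solving gives m = 4 or m = -7.
Check each candidate in the original equation:
  m = 4: sqrt(64) = 8, while m + 4 = 8 — valid.
  m = -7: sqrt(9) = 3, while m + 4 = -3 — extraneous.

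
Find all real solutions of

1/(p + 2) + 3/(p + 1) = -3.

p = -2.7676 or p = -1.5657

Multiply both sides by (p + 2)(p + 1):
(p + 1) + 3(p + 2) = -3(p + 2)(p + 1).
Expand and collect terms: -3p² - 13p - 13 = 0.
By the quadratic formula, p = (13 ± √13) / -6, so p ≈ -2.7676 or p ≈ -1.5657.
Neither value makes a denominator zero (p ≠ -2, p ≠ -1), so both are valid.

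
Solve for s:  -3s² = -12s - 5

s = -0.3805 or s = 4.3805

Rearrange to standard form: -3s² + 12s + 5 = 0.
Discriminant: (12)² − 4·(-3)·5 = 204.
Quadratic formula: s = (-12 ± √204) / (-6).
So s = 2 - √(51)/3 ≈ -0.3805 or s = 2 + √(51)/3 ≈ 4.3805.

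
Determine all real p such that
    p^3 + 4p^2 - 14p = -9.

Rearrange: p^3 + 4p^2 - 14p + 9 = 0.
Possible rational roots are divisors of 9. Testing p = 1 gives 0, so (p - 1) is a factor.
Divide: p^3 + 4p^2 - 14p + 9 = (p - 1)(p^2 + 5p - 9).
Apply the quadratic formula to p^2 + 5p - 9 = 0: p = (-5 +/- sqrt(61))/2, i.e. p ~= 1.4051 or p ~= -6.4051.

p = -6.4051 or p = 1 or p = 1.4051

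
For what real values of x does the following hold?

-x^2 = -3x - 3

x = -0.7913 or x = 3.7913

Rearrange to standard form: -x^2 + 3x + 3 = 0.
Discriminant: (3)^2 - 4*(-1)*3 = 21.
Quadratic formula: x = (-3 +/- sqrt(21)) / (-2).
So x = 3/2 - sqrt(21)/2 ~= -0.7913 or x = 3/2 + sqrt(21)/2 ~= 3.7913.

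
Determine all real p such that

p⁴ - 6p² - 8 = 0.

Let u = p². The equation becomes u² - 6u - 8 = 0.
By the quadratic formula, u = 3 + √(17) or u = 3 - √(17).
p² = 3 + √(17) gives p = ±√(3 + √(17)) ≈ ±2.6689.
p² = 3 - √(17) < 0 has no real solution.

p = -2.6689 or p = 2.6689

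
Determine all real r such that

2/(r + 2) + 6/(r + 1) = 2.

Multiply both sides by (r + 2)(r + 1):
2(r + 1) + 6(r + 2) = 2(r + 2)(r + 1).
Expand and collect terms: 2r^2 - 2r - 10 = 0.
By the quadratic formula, r = (2 +/- sqrt(84)) / 4, so r ~= 2.7913 or r ~= -1.7913.
Neither value makes a denominator zero (r != -2, r != -1), so both are valid.

r = -1.7913 or r = 2.7913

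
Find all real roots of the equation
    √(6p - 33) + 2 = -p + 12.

Isolate the radical: √(6p - 33) = -p + 10.
Square both sides: 6p - 33 = (-p + 10)².
Expand and rearrange: p² - 26p + 133 = 0.
Solving gives p = 19 or p = 7.
Check each candidate in the original equation:
  p = 19: √(81) = 9, while -p + 10 = -9 — extraneous.
  p = 7: √(9) = 3, while -p + 10 = 3 — valid.

p = 7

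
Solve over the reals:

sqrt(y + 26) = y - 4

Square both sides: y + 26 = (y - 4)^2.
Expand and rearrange: y^2 - 9y - 10 = 0.
Solving gives y = 10 or y = -1.
Check each candidate in the original equation:
  y = 10: sqrt(36) = 6, while y - 4 = 6 — valid.
  y = -1: sqrt(25) = 5, while y - 4 = -5 — extraneous.

y = 10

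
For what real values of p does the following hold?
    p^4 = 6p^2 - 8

Let u = p^2. The equation becomes u^2 - 6u + 8 = 0.
Factor: (u - 4)(u - 2) = 0, so u = 4 or u = 2.
p^2 = 4 gives p = +/-2.
p^2 = 2 gives p = +/-sqrt(2) ~= +/-1.4142.

p = -2 or p = -1.4142 or p = 1.4142 or p = 2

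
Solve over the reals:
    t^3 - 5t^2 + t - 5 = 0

t = 5

Possible rational roots are divisors of -5. Testing t = 5 gives 0, so (t - 5) is a factor.
Divide: t^3 - 5t^2 + t - 5 = (t - 5)(t^2 + 1).
The quadratic t^2 + 1 has discriminant -4 < 0, so no further real roots.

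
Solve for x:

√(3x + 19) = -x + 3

Square both sides: 3x + 19 = (-x + 3)².
Expand and rearrange: x² - 9x - 10 = 0.
Solving gives x = 10 or x = -1.
Check each candidate in the original equation:
  x = 10: √(49) = 7, while -x + 3 = -7 — extraneous.
  x = -1: √(16) = 4, while -x + 3 = 4 — valid.

x = -1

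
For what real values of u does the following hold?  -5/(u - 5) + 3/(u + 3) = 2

u = 0 or u = 1

Multiply both sides by (u - 5)(u + 3):
-5(u + 3) + 3(u - 5) = 2(u - 5)(u + 3).
Expand and collect terms: 2u^2 - 2u = 0.
Factor or apply the quadratic formula: u = 1 or u = 0.
Neither value makes a denominator zero (u != 5, u != -3), so both are valid.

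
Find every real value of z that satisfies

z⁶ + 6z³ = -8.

z = -1.5874 or z = -1.2599

Let u = z³. The equation becomes u² + 6u + 8 = 0.
Factor: (u + 2)(u + 4) = 0, so u = -2 or u = -4.
z³ = -2 gives z = -∛(2) ≈ -1.2599.
z³ = -4 gives z = -∛(4) ≈ -1.5874.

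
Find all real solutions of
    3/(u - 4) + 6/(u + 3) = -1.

u = -10.5574 or u = 2.5574

Multiply both sides by (u - 4)(u + 3):
3(u + 3) + 6(u - 4) = -(u - 4)(u + 3).
Expand and collect terms: -u² - 8u + 27 = 0.
By the quadratic formula, u = (8 ± √172) / -2, so u ≈ -10.5574 or u ≈ 2.5574.
Neither value makes a denominator zero (u ≠ 4, u ≠ -3), so both are valid.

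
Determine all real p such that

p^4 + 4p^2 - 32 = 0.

Let u = p^2. The equation becomes u^2 + 4u - 32 = 0.
Factor: (u + 8)(u - 4) = 0, so u = -8 or u = 4.
p^2 = -8 < 0 has no real solution.
p^2 = 4 gives p = +/-2.

p = -2 or p = 2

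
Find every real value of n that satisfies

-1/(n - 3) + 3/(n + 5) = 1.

n = -1 or n = 1

Multiply both sides by (n - 3)(n + 5):
-(n + 5) + 3(n - 3) = (n - 3)(n + 5).
Expand and collect terms: n^2 - 1 = 0.
Factor or apply the quadratic formula: n = 1 or n = -1.
Neither value makes a denominator zero (n != 3, n != -5), so both are valid.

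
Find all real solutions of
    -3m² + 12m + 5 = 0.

Discriminant: (12)² − 4·(-3)·5 = 204.
Quadratic formula: m = (-12 ± √204) / (-6).
So m = 2 - √(51)/3 ≈ -0.3805 or m = 2 + √(51)/3 ≈ 4.3805.

m = -0.3805 or m = 4.3805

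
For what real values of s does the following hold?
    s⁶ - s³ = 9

s = -1.3647 or s = 1.5243

Let u = s³. The equation becomes u² - u - 9 = 0.
By the quadratic formula, u = 1/2 + √(37)/2 or u = 1/2 - √(37)/2.
s³ = 1/2 + √(37)/2 gives s = ∛(1/2 + √(37)/2) ≈ 1.5243.
s³ = 1/2 - √(37)/2 gives s = -∛(-1/2 + √(37)/2) ≈ -1.3647.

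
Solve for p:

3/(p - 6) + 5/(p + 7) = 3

p = -5.467 or p = 7.1337

Multiply both sides by (p - 6)(p + 7):
3(p + 7) + 5(p - 6) = 3(p - 6)(p + 7).
Expand and collect terms: 3p^2 - 5p - 117 = 0.
By the quadratic formula, p = (5 +/- sqrt(1429)) / 6, so p ~= 7.1337 or p ~= -5.467.
Neither value makes a denominator zero (p != 6, p != -7), so both are valid.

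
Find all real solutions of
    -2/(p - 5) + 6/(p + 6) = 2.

Multiply both sides by (p - 5)(p + 6):
-2(p + 6) + 6(p - 5) = 2(p - 5)(p + 6).
Expand and collect terms: 2p² - 2p - 18 = 0.
By the quadratic formula, p = (2 ± √148) / 4, so p ≈ 3.5414 or p ≈ -2.5414.
Neither value makes a denominator zero (p ≠ 5, p ≠ -6), so both are valid.

p = -2.5414 or p = 3.5414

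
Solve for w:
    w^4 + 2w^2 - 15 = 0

Let u = w^2. The equation becomes u^2 + 2u - 15 = 0.
Factor: (u - 3)(u + 5) = 0, so u = 3 or u = -5.
w^2 = 3 gives w = +/-sqrt(3) ~= +/-1.7321.
w^2 = -5 < 0 has no real solution.

w = -1.7321 or w = 1.7321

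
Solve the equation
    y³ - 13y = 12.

Rearrange: y³ - 13y - 12 = 0.
Possible rational roots are divisors of -12. Testing y = 4 gives 0, so (y - 4) is a factor.
Divide: y³ - 13y - 12 = (y - 4)(y² + 4y + 3).
Factor the quadratic: y = -1 or y = -3.

y = -3 or y = -1 or y = 4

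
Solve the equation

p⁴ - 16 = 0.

p = -2 or p = 2

Let u = p². The equation becomes u² - 16 = 0.
Factor: (u + 4)(u - 4) = 0, so u = -4 or u = 4.
p² = -4 < 0 has no real solution.
p² = 4 gives p = ±2.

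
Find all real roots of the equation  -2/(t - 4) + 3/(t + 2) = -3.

Multiply both sides by (t - 4)(t + 2):
-2(t + 2) + 3(t - 4) = -3(t - 4)(t + 2).
Expand and collect terms: -3t^2 + 5t + 40 = 0.
By the quadratic formula, t = (-5 +/- sqrt(505)) / -6, so t ~= -2.912 or t ~= 4.5787.
Neither value makes a denominator zero (t != 4, t != -2), so both are valid.

t = -2.912 or t = 4.5787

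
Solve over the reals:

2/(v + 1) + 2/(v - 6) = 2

v = -0.1401 or v = 7.1401

Multiply both sides by (v + 1)(v - 6):
2(v - 6) + 2(v + 1) = 2(v + 1)(v - 6).
Expand and collect terms: 2v² - 14v - 2 = 0.
By the quadratic formula, v = (14 ± √212) / 4, so v ≈ 7.1401 or v ≈ -0.1401.
Neither value makes a denominator zero (v ≠ -1, v ≠ 6), so both are valid.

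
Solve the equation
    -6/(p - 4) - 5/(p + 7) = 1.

p = -14.4162 or p = 0.4162

Multiply both sides by (p - 4)(p + 7):
-6(p + 7) - 5(p - 4) = (p - 4)(p + 7).
Expand and collect terms: p² + 14p - 6 = 0.
By the quadratic formula, p = (-14 ± √220) / 2, so p ≈ 0.4162 or p ≈ -14.4162.
Neither value makes a denominator zero (p ≠ 4, p ≠ -7), so both are valid.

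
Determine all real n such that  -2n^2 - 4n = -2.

Rearrange to standard form: -2n^2 - 4n + 2 = 0.
Discriminant: (-4)^2 - 4*(-2)*2 = 32.
Quadratic formula: n = (4 +/- sqrt(32)) / (-4).
So n = -sqrt(2) - 1 ~= -2.4142 or n = -1 + sqrt(2) ~= 0.4142.

n = -2.4142 or n = 0.4142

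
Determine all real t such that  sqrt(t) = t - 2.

Square both sides: t = (t - 2)^2.
Expand and rearrange: t^2 - 5t + 4 = 0.
Solving gives t = 4 or t = 1.
Check each candidate in the original equation:
  t = 4: sqrt(4) = 2, while t - 2 = 2 — valid.
  t = 1: sqrt(1) = 1, while t - 2 = -1 — extraneous.

t = 4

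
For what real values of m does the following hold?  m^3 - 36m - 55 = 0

m = -5 or m = -1.6533 or m = 6.6533

Possible rational roots are divisors of -55. Testing m = -5 gives 0, so (m + 5) is a factor.
Divide: m^3 - 36m - 55 = (m + 5)(m^2 - 5m - 11).
Apply the quadratic formula to m^2 - 5m - 11 = 0: m = (5 +/- sqrt(69))/2, i.e. m ~= 6.6533 or m ~= -1.6533.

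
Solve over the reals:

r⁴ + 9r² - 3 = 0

r = -0.5673 or r = 0.5673

Let u = r². The equation becomes u² + 9u - 3 = 0.
By the quadratic formula, u = -9/2 + √(93)/2 or u = -√(93)/2 - 9/2.
r² = -9/2 + √(93)/2 gives r = ±√(-9/2 + √(93)/2) ≈ ±0.5673.
r² = -√(93)/2 - 9/2 < 0 has no real solution.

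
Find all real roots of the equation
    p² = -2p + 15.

p = -5 or p = 3

Bring every term to one side: p² + 2p - 15 = 0.
Factor: (p + 5)(p - 3) = 0.
So p = -5 or p = 3.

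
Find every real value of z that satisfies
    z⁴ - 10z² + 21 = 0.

z = -2.6458 or z = -1.7321 or z = 1.7321 or z = 2.6458

Let u = z². The equation becomes u² - 10u + 21 = 0.
Factor: (u - 7)(u - 3) = 0, so u = 7 or u = 3.
z² = 7 gives z = ±√(7) ≈ ±2.6458.
z² = 3 gives z = ±√(3) ≈ ±1.7321.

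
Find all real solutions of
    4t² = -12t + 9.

t = -3.6213 or t = 0.6213

Rearrange to standard form: 4t² + 12t - 9 = 0.
Discriminant: (12)² − 4·4·(-9) = 288.
Quadratic formula: t = (-12 ± √288) / 8.
So t = -3/2 + 3·√(2)/2 ≈ 0.6213 or t = -3·√(2)/2 - 3/2 ≈ -3.6213.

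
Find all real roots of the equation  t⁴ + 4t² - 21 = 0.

Let u = t². The equation becomes u² + 4u - 21 = 0.
Factor: (u + 7)(u - 3) = 0, so u = -7 or u = 3.
t² = -7 < 0 has no real solution.
t² = 3 gives t = ±√(3) ≈ ±1.7321.

t = -1.7321 or t = 1.7321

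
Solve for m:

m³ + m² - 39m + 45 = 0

m = -7.2426 or m = 1.2426 or m = 5

Possible rational roots are divisors of 45. Testing m = 5 gives 0, so (m - 5) is a factor.
Divide: m³ + m² - 39m + 45 = (m - 5)(m² + 6m - 9).
Apply the quadratic formula to m² + 6m - 9 = 0: m = (-6 ± √72)/2, i.e. m ≈ 1.2426 or m ≈ -7.2426.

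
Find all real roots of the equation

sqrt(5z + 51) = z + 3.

z = 6

Square both sides: 5z + 51 = (z + 3)^2.
Expand and rearrange: z^2 + z - 42 = 0.
Solving gives z = 6 or z = -7.
Check each candidate in the original equation:
  z = 6: sqrt(81) = 9, while z + 3 = 9 — valid.
  z = -7: sqrt(16) = 4, while z + 3 = -4 — extraneous.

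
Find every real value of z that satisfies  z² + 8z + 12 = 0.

z = -6 or z = -2

Factor: (z + 6)(z + 2) = 0.
So z = -6 or z = -2.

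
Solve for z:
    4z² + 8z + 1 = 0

Discriminant: (8)² − 4·4·1 = 48.
Quadratic formula: z = (-8 ± √48) / 8.
So z = -1 + √(3)/2 ≈ -0.134 or z = -1 - √(3)/2 ≈ -1.866.

z = -1.866 or z = -0.134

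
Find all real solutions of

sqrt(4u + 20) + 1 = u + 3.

Isolate the radical: sqrt(4u + 20) = u + 2.
Square both sides: 4u + 20 = (u + 2)^2.
Expand and rearrange: u^2 - 16 = 0.
Solving gives u = 4 or u = -4.
Check each candidate in the original equation:
  u = 4: sqrt(36) = 6, while u + 2 = 6 — valid.
  u = -4: sqrt(4) = 2, while u + 2 = -2 — extraneous.

u = 4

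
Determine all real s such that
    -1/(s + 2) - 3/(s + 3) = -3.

Multiply both sides by (s + 2)(s + 3):
-(s + 3) - 3(s + 2) = -3(s + 2)(s + 3).
Expand and collect terms: -3s² - 11s - 9 = 0.
By the quadratic formula, s = (11 ± √13) / -6, so s ≈ -2.4343 or s ≈ -1.2324.
Neither value makes a denominator zero (s ≠ -2, s ≠ -3), so both are valid.

s = -2.4343 or s = -1.2324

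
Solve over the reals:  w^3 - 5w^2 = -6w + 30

Rearrange: w^3 - 5w^2 + 6w - 30 = 0.
Possible rational roots are divisors of -30. Testing w = 5 gives 0, so (w - 5) is a factor.
Divide: w^3 - 5w^2 + 6w - 30 = (w - 5)(w^2 + 6).
The quadratic w^2 + 6 has discriminant -24 < 0, so no further real roots.

w = 5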